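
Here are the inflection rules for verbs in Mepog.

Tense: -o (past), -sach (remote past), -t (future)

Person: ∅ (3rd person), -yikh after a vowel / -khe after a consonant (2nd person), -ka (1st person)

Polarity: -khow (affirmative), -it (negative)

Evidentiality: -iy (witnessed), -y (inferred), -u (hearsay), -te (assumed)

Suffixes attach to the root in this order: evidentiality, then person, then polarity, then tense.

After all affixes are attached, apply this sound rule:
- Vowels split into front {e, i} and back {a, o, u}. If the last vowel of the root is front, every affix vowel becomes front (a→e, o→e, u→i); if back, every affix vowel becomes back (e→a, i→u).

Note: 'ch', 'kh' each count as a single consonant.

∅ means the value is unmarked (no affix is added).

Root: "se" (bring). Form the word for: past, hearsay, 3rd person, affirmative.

Attach evidentiality hearsay -u → seu.
person = 3rd person: zero marking, form stays seu.
Attach polarity affirmative -khow → seukhow.
Attach tense past -o → seukhowo.
Apply vowel harmony: seukhowo → seikhewe.

seikhewe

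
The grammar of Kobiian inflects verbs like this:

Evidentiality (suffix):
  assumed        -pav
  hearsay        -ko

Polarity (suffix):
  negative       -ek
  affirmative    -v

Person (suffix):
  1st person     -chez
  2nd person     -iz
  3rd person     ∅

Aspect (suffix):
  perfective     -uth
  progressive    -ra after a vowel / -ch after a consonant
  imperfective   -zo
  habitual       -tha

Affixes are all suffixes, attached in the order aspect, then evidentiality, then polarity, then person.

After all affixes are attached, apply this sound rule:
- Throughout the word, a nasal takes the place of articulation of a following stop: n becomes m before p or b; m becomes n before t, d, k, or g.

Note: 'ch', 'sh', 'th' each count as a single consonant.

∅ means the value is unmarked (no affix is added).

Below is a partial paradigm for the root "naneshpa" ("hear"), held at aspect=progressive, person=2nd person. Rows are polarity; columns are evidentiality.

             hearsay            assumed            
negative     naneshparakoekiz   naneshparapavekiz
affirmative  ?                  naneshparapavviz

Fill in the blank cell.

Attach aspect progressive -ra (after vowel 'a') → naneshpara.
Attach evidentiality hearsay -ko → naneshparako.
Attach polarity affirmative -v → naneshparakov.
Attach person 2nd person -iz → naneshparakoviz.
Nasal assimilation: no change.

naneshparakoviz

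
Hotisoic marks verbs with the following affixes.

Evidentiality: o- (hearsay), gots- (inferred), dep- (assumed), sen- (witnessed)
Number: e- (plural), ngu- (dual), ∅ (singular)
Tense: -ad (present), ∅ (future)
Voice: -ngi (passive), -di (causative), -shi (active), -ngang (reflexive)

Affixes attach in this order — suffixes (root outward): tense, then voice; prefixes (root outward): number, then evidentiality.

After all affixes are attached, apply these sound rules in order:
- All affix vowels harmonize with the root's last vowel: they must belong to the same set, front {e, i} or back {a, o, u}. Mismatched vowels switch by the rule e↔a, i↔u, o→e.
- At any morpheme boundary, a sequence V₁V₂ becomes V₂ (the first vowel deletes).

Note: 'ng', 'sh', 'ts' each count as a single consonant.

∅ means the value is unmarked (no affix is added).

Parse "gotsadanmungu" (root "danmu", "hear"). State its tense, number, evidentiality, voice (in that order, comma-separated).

Segment: gots-e-danmu-ngi.
tense: ∅ → future.
number: e- → plural.
evidentiality: gots- → inferred.
voice: -ngi → passive.

future, plural, inferred, passive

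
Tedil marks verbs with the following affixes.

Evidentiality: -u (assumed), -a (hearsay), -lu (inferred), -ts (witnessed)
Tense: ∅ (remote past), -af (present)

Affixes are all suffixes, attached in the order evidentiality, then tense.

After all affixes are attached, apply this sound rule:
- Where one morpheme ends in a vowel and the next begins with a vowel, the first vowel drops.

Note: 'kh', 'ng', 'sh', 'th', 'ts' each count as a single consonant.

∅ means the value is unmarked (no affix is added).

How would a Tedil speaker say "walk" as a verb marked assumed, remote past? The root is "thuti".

thutu

Attach evidentiality assumed -u → thutiu.
tense = remote past: zero marking, form stays thutiu.
Apply vowel deletion: thutiu → thutu.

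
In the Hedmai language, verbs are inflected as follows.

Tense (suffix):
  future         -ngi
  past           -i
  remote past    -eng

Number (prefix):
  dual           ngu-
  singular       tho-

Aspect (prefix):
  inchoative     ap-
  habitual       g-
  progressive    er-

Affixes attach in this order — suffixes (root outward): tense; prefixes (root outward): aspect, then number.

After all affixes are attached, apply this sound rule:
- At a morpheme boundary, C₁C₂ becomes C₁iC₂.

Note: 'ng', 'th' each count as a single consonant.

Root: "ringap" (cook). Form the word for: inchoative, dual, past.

nguapiringapi

Attach tense past -i → ringapi.
Attach aspect inchoative ap- → apringapi.
Attach number dual ngu- → nguapringapi.
Apply epenthesis: nguapringapi → nguapiringapi.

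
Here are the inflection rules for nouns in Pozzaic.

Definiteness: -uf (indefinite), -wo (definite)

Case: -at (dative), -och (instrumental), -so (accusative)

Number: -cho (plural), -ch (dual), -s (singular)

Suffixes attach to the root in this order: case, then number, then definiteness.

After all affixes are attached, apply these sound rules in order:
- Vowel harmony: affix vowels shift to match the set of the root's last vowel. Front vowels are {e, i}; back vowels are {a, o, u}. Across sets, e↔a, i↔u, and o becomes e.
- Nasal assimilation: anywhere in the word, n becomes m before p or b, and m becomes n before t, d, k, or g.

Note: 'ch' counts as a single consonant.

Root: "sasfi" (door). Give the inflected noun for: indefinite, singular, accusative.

sasfisesif

Attach case accusative -so → sasfiso.
Attach number singular -s → sasfisos.
Attach definiteness indefinite -uf → sasfisosuf.
Apply vowel harmony: sasfisosuf → sasfisesif.
Nasal assimilation: no change.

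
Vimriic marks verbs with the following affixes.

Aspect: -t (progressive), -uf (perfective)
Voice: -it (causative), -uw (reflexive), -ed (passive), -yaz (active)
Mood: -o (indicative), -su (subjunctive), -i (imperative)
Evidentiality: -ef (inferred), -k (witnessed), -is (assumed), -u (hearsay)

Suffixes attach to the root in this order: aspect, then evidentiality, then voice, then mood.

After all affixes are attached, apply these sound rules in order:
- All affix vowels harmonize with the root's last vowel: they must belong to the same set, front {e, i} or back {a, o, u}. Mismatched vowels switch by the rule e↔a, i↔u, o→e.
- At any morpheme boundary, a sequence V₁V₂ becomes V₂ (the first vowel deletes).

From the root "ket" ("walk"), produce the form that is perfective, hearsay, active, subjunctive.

ketifiyezsi

Attach aspect perfective -uf → ketuf.
Attach evidentiality hearsay -u → ketufu.
Attach voice active -yaz → ketufuyaz.
Attach mood subjunctive -su → ketufuyazsu.
Apply vowel harmony: ketufuyazsu → ketifiyezsi.
Vowel deletion: no change.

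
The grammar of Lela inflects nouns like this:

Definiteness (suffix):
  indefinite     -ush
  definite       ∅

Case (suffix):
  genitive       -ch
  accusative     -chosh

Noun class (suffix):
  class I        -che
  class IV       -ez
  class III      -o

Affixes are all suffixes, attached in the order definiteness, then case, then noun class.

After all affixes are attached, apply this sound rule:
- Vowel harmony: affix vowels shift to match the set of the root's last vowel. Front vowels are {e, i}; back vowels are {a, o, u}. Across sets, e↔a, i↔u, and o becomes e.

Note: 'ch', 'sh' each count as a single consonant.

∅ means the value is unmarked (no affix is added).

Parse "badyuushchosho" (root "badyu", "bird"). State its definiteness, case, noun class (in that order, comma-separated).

indefinite, accusative, class III

Segment: badyu-ush-chosh-o.
definiteness: -ush → indefinite.
case: -chosh → accusative.
noun class: -o → class III.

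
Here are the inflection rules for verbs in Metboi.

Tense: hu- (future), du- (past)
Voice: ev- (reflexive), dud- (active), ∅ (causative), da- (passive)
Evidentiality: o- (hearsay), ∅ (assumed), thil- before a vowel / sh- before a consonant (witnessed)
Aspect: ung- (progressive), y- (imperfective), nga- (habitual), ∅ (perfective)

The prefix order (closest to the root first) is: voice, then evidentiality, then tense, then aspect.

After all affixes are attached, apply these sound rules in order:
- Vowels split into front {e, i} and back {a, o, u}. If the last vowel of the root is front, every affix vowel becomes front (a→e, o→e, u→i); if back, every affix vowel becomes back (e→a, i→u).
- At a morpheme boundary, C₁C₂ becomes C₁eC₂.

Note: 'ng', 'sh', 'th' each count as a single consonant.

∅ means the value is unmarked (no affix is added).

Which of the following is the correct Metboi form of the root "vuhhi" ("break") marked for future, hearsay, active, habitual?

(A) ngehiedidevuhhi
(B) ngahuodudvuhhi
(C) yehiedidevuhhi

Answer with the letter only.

A

Attach voice active dud- → dudvuhhi.
Attach evidentiality hearsay o- → odudvuhhi.
Attach tense future hu- → huodudvuhhi.
Attach aspect habitual nga- → ngahuodudvuhhi.
Apply vowel harmony: ngahuodudvuhhi → ngehiedidvuhhi.
Apply epenthesis: ngehiedidvuhhi → ngehiedidevuhhi.
So the correct form is ngehiedidevuhhi, option (A).
(B) ngahuodudvuhhi is wrong: it fails to apply the sound rule(s).
(C) yehiedidevuhhi is wrong: it uses imperfective instead of habitual for aspect.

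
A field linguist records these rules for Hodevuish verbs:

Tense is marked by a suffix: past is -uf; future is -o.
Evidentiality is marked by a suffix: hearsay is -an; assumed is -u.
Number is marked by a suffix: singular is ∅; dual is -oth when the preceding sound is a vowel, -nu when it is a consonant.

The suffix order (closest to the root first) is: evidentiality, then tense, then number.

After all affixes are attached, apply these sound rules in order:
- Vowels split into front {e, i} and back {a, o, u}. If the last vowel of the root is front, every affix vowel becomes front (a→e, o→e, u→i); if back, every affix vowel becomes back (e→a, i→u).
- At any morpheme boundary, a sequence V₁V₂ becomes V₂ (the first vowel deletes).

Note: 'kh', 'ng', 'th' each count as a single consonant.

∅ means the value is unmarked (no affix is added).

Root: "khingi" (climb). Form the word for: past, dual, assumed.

khingifni

Attach evidentiality assumed -u → khingiu.
Attach tense past -uf → khingiuuf.
Attach number dual -nu (after consonant 'f') → khingiuufnu.
Apply vowel harmony: khingiuufnu → khingiiifni.
Apply vowel deletion: khingiiifni → khingifni.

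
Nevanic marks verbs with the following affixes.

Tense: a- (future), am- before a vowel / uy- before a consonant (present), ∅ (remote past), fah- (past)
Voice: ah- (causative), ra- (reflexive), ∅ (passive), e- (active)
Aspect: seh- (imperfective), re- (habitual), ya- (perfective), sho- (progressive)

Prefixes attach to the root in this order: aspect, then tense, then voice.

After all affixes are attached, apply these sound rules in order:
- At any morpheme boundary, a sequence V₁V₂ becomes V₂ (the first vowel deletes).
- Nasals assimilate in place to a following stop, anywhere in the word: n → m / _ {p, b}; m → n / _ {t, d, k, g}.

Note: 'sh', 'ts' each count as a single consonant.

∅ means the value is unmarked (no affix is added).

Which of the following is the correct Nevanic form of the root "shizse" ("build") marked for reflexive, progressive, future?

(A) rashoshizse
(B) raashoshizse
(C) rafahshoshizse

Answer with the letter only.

Attach aspect progressive sho- → shoshizse.
Attach tense future a- → ashoshizse.
Attach voice reflexive ra- → raashoshizse.
Apply vowel deletion: raashoshizse → rashoshizse.
Nasal assimilation: no change.
So the correct form is rashoshizse, option (A).
(B) raashoshizse is wrong: it fails to apply the sound rule(s).
(C) rafahshoshizse is wrong: it uses past instead of future for tense.

A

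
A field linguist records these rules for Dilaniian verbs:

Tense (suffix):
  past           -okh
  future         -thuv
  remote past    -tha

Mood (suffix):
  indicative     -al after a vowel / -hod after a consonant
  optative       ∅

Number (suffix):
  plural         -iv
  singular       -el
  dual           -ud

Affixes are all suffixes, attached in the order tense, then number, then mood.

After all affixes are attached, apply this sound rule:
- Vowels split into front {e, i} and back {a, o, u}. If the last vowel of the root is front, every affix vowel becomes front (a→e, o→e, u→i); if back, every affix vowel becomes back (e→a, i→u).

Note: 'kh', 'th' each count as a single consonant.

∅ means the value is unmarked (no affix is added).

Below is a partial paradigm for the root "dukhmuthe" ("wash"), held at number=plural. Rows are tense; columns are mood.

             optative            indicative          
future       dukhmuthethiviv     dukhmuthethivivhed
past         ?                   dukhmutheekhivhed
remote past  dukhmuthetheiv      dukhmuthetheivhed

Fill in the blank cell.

Attach tense past -okh → dukhmutheokh.
Attach number plural -iv → dukhmutheokhiv.
mood = optative: zero marking, form stays dukhmutheokhiv.
Apply vowel harmony: dukhmutheokhiv → dukhmutheekhiv.

dukhmutheekhiv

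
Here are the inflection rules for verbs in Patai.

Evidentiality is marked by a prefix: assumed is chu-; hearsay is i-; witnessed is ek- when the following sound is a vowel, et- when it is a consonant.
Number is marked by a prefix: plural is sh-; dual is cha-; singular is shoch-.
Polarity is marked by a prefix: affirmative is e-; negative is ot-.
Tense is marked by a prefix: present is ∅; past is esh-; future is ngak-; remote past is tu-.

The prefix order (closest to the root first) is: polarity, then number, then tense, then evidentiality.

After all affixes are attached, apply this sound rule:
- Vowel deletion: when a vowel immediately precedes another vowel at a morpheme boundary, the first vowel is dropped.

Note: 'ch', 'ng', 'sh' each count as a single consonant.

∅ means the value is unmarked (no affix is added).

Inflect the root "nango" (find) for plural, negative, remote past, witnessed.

Attach polarity negative ot- → otnango.
Attach number plural sh- → shotnango.
Attach tense remote past tu- → tushotnango.
Attach evidentiality witnessed et- (before consonant 't') → ettushotnango.
Vowel deletion: no change.

ettushotnango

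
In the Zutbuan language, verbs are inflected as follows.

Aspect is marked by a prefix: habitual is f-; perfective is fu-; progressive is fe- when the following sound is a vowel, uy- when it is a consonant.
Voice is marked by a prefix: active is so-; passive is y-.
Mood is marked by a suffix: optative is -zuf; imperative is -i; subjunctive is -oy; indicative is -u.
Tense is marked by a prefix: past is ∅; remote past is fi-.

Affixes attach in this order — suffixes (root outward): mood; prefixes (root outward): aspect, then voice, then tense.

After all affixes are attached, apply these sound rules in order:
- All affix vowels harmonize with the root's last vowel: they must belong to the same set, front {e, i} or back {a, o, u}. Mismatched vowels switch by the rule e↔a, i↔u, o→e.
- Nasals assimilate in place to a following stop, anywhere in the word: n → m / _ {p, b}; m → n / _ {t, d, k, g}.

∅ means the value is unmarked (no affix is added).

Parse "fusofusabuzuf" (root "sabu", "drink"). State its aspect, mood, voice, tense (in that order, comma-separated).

Segment: fi-so-fu-sabu-zuf.
aspect: fu- → perfective.
mood: -zuf → optative.
voice: so- → active.
tense: fi- → remote past.

perfective, optative, active, remote past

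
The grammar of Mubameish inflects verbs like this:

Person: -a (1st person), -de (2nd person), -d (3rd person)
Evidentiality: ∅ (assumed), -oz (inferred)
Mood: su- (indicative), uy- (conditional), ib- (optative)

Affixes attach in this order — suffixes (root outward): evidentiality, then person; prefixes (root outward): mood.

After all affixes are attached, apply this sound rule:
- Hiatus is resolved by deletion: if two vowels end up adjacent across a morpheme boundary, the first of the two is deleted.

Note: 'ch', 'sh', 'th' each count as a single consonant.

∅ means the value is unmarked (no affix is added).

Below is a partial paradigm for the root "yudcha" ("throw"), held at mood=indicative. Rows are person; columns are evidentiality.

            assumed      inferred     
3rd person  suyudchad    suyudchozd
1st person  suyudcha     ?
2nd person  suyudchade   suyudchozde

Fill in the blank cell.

suyudchoza

Attach mood indicative su- → suyudcha.
Attach evidentiality inferred -oz → suyudchaoz.
Attach person 1st person -a → suyudchaoza.
Apply vowel deletion: suyudchaoza → suyudchoza.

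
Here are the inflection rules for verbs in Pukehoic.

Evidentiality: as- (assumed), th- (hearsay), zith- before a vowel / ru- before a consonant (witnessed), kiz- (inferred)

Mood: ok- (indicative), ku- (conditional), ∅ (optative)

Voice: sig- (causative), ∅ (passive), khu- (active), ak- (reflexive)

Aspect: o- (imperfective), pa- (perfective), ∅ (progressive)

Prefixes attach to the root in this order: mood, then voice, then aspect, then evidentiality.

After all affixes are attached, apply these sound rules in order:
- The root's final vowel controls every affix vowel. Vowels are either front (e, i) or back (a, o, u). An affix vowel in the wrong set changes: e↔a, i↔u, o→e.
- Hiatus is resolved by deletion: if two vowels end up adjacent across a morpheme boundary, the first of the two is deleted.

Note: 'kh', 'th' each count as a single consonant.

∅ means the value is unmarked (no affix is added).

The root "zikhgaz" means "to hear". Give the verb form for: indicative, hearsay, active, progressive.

Attach mood indicative ok- → okzikhgaz.
Attach voice active khu- → khuokzikhgaz.
aspect = progressive: zero marking, form stays khuokzikhgaz.
Attach evidentiality hearsay th- → thkhuokzikhgaz.
Vowel harmony: no change.
Apply vowel deletion: thkhuokzikhgaz → thkhokzikhgaz.

thkhokzikhgaz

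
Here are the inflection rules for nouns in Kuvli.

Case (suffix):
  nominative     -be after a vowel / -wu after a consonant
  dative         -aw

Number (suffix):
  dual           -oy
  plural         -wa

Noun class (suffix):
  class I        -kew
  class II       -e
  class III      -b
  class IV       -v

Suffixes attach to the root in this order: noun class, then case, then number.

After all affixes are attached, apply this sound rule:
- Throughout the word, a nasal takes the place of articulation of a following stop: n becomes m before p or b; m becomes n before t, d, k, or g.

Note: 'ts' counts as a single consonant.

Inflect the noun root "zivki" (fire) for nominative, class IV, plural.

Attach noun class class IV -v → zivkiv.
Attach case nominative -wu (after consonant 'v') → zivkivwu.
Attach number plural -wa → zivkivwuwa.
Nasal assimilation: no change.

zivkivwuwa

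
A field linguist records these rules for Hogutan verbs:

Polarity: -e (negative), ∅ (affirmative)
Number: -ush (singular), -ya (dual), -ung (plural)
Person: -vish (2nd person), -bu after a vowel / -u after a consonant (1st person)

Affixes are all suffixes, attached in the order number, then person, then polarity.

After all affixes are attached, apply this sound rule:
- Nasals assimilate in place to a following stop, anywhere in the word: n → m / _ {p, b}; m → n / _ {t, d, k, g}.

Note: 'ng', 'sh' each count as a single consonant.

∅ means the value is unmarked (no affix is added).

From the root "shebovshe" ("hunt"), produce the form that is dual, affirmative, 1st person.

Attach number dual -ya → shebovsheya.
Attach person 1st person -bu (after vowel 'a') → shebovsheyabu.
polarity = affirmative: zero marking, form stays shebovsheyabu.
Nasal assimilation: no change.

shebovsheyabu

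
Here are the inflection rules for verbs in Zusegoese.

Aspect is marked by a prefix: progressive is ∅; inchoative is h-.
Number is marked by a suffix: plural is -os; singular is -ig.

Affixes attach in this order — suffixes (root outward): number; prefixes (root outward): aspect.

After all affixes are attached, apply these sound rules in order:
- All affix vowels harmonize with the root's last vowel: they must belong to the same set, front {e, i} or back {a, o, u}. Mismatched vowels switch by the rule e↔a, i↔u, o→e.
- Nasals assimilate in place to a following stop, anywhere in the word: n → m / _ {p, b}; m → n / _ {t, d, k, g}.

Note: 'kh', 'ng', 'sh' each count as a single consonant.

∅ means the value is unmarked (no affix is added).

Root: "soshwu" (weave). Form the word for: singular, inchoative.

hsoshwuug

Attach aspect inchoative h- → hsoshwu.
Attach number singular -ig → hsoshwuig.
Apply vowel harmony: hsoshwuig → hsoshwuug.
Nasal assimilation: no change.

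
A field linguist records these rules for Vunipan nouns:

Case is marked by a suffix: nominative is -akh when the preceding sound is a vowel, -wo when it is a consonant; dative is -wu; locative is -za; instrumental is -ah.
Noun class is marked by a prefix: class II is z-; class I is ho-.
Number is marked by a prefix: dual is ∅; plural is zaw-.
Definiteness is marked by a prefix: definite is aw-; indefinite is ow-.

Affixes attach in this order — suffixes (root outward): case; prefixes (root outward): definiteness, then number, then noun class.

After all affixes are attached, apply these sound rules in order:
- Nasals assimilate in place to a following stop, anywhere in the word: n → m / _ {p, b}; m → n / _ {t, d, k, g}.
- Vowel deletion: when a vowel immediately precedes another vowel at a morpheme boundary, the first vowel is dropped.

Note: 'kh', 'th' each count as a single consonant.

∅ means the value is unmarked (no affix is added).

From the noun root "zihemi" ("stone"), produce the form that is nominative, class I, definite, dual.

hawzihemakh

Attach definiteness definite aw- → awzihemi.
Attach case nominative -akh (after vowel 'i') → awzihemiakh.
number = dual: zero marking, form stays awzihemiakh.
Attach noun class class I ho- → hoawzihemiakh.
Nasal assimilation: no change.
Apply vowel deletion: hoawzihemiakh → hawzihemakh.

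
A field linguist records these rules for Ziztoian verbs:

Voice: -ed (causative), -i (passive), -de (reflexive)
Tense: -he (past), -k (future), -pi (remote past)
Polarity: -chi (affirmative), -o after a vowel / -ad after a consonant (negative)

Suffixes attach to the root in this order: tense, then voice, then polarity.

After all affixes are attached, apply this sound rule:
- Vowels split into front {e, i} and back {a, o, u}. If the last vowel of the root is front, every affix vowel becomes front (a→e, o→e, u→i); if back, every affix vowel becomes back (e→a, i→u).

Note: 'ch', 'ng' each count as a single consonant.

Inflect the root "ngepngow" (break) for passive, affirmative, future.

Attach tense future -k → ngepngowk.
Attach voice passive -i → ngepngowki.
Attach polarity affirmative -chi → ngepngowkichi.
Apply vowel harmony: ngepngowkichi → ngepngowkuchu.

ngepngowkuchu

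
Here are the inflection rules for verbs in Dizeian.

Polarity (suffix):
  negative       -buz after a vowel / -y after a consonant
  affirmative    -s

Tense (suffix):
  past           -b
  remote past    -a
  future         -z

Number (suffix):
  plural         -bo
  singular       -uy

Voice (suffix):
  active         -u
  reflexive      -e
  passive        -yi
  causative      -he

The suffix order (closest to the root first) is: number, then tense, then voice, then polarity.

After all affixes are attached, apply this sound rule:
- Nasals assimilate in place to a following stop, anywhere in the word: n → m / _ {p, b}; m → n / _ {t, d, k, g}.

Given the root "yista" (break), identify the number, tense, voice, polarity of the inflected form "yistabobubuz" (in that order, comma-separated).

Segment: yista-bo-b-u-buz.
number: -bo → plural.
tense: -b → past.
voice: -u → active.
polarity: -buz/y → negative.

plural, past, active, negative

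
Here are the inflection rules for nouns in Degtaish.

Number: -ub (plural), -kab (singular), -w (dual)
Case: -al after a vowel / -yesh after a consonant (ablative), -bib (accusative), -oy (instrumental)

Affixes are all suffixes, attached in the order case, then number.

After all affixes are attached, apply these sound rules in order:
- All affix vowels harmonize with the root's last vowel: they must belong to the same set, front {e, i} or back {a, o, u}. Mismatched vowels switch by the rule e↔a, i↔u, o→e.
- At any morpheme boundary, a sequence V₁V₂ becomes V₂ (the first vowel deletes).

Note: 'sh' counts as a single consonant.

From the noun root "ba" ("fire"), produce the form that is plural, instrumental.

Attach case instrumental -oy → baoy.
Attach number plural -ub → baoyub.
Vowel harmony: no change.
Apply vowel deletion: baoyub → boyub.

boyub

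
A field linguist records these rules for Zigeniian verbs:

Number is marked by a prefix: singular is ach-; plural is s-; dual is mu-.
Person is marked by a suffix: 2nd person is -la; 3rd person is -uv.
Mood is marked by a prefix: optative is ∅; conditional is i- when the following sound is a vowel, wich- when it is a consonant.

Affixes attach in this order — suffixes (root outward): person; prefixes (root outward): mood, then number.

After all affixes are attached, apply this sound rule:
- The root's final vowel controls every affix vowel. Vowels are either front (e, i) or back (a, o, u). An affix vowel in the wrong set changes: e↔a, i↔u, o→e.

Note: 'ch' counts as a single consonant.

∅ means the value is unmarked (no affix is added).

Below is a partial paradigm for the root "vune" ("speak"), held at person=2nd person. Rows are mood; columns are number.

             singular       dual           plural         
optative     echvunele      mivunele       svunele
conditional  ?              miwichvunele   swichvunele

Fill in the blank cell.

echwichvunele

Attach person 2nd person -la → vunela.
Attach mood conditional wich- (before consonant 'v') → wichvunela.
Attach number singular ach- → achwichvunela.
Apply vowel harmony: achwichvunela → echwichvunele.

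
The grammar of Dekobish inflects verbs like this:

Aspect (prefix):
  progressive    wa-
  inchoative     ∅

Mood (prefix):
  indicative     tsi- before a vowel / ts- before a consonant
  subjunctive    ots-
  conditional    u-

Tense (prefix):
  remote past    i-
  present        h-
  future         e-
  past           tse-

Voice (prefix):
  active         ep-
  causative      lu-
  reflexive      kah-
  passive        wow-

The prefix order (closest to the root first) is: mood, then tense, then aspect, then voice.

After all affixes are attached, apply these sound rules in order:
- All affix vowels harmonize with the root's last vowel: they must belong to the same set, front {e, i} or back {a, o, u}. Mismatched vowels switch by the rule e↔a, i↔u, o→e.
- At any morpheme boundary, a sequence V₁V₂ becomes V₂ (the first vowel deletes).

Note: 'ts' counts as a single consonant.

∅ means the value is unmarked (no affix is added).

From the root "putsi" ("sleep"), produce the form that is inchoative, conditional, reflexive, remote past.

Attach mood conditional u- → uputsi.
Attach tense remote past i- → iuputsi.
aspect = inchoative: zero marking, form stays iuputsi.
Attach voice reflexive kah- → kahiuputsi.
Apply vowel harmony: kahiuputsi → kehiiputsi.
Apply vowel deletion: kehiiputsi → kehiputsi.

kehiputsi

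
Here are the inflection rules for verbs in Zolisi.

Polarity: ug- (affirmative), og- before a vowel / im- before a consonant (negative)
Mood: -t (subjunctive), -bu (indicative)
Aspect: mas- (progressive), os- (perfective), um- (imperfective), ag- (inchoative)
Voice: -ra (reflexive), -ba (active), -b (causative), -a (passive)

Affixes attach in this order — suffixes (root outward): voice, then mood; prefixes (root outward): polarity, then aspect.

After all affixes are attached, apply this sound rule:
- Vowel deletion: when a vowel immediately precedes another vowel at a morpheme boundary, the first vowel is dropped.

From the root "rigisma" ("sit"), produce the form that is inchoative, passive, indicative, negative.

agimrigismabu

Attach polarity negative im- (before consonant 'r') → imrigisma.
Attach aspect inchoative ag- → agimrigisma.
Attach voice passive -a → agimrigismaa.
Attach mood indicative -bu → agimrigismaabu.
Apply vowel deletion: agimrigismaabu → agimrigismabu.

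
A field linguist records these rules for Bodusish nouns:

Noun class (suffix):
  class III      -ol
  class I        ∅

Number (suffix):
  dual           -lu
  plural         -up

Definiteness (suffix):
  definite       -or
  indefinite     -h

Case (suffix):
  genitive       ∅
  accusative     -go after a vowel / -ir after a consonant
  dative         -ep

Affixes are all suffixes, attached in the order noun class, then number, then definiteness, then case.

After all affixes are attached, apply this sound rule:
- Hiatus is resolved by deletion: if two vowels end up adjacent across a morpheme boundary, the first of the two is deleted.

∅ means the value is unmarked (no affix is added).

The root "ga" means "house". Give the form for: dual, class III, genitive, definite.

Attach noun class class III -ol → gaol.
Attach number dual -lu → gaollu.
Attach definiteness definite -or → gaolluor.
case = genitive: zero marking, form stays gaolluor.
Apply vowel deletion: gaolluor → gollor.

gollor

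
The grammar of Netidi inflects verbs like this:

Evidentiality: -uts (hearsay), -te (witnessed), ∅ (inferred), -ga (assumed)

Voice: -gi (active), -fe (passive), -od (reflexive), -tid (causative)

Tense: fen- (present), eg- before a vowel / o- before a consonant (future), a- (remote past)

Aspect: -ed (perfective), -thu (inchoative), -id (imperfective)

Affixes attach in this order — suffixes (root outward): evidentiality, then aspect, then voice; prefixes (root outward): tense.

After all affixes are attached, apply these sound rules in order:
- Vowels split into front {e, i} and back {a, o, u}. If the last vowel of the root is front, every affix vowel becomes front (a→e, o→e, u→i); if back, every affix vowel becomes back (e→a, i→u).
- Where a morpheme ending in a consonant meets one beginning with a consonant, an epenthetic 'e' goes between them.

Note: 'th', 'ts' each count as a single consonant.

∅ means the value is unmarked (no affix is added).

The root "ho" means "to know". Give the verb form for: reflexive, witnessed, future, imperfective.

ohotaudod

Attach evidentiality witnessed -te → hote.
Attach aspect imperfective -id → hoteid.
Attach voice reflexive -od → hoteidod.
Attach tense future o- (before consonant 'h') → ohoteidod.
Apply vowel harmony: ohoteidod → ohotaudod.
Epenthesis: no change.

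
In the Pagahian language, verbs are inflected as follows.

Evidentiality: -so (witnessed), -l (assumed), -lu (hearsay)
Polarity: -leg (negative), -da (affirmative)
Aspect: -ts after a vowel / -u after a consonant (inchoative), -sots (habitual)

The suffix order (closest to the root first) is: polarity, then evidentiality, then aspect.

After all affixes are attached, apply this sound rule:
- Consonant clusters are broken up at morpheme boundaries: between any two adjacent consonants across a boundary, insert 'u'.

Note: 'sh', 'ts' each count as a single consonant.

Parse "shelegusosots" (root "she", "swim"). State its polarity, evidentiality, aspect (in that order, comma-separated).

Segment: she-leg-so-sots.
polarity: -leg → negative.
evidentiality: -so → witnessed.
aspect: -sots → habitual.

negative, witnessed, habitual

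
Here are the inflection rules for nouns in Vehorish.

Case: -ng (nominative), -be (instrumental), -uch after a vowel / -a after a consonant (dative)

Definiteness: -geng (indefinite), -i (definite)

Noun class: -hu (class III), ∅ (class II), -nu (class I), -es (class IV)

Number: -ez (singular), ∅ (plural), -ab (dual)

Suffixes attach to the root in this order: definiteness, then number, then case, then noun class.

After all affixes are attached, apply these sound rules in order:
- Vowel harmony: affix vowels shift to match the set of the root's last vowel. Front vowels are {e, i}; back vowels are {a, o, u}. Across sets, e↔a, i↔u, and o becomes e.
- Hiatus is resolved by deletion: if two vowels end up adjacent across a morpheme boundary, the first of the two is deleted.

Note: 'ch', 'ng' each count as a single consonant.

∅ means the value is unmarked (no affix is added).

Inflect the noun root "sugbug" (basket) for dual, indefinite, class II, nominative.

Attach definiteness indefinite -geng → sugbuggeng.
Attach number dual -ab → sugbuggengab.
Attach case nominative -ng → sugbuggengabng.
noun class = class II: zero marking, form stays sugbuggengabng.
Apply vowel harmony: sugbuggengabng → sugbuggangabng.
Vowel deletion: no change.

sugbuggangabng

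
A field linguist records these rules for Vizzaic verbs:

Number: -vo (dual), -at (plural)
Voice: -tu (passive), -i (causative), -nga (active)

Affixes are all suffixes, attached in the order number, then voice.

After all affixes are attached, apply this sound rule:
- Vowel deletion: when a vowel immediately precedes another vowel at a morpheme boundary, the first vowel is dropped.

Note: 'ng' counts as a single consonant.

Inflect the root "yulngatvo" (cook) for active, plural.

Attach number plural -at → yulngatvoat.
Attach voice active -nga → yulngatvoatnga.
Apply vowel deletion: yulngatvoatnga → yulngatvatnga.

yulngatvatnga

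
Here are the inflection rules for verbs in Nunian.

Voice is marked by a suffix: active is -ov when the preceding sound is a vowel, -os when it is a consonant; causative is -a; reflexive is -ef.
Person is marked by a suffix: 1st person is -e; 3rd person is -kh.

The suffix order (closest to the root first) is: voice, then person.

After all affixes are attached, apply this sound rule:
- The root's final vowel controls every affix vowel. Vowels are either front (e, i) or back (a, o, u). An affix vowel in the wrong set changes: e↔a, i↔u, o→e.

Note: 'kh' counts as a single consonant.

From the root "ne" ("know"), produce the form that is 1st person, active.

neeve

Attach voice active -ov (after vowel 'e') → neov.
Attach person 1st person -e → neove.
Apply vowel harmony: neove → neeve.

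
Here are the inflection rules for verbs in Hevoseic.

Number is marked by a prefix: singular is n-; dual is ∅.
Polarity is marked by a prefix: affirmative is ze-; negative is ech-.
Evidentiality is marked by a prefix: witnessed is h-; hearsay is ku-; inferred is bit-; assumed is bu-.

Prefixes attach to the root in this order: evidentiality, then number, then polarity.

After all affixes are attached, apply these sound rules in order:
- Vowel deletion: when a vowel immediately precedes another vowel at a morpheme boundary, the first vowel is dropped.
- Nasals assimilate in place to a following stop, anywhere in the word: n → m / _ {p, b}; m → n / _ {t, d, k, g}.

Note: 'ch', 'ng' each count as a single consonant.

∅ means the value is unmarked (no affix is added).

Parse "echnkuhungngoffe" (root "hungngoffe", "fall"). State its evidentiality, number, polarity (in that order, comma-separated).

Segment: ech-n-ku-hungngoffe.
evidentiality: ku- → hearsay.
number: n- → singular.
polarity: ech- → negative.

hearsay, singular, negative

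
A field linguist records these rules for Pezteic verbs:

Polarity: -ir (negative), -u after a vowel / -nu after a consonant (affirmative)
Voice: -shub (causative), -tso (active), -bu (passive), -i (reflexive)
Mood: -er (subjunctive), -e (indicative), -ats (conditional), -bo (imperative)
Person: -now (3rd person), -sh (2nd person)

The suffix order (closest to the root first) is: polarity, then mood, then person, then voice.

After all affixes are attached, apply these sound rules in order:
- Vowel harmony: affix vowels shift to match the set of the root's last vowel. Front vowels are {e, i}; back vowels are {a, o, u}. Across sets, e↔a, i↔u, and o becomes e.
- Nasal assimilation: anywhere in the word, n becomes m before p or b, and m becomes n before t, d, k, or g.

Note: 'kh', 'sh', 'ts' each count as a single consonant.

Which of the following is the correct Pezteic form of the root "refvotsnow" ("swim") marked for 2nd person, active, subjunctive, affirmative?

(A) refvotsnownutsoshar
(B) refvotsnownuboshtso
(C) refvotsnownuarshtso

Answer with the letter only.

Attach polarity affirmative -nu (after consonant 'w') → refvotsnownu.
Attach mood subjunctive -er → refvotsnownuer.
Attach person 2nd person -sh → refvotsnownuersh.
Attach voice active -tso → refvotsnownuershtso.
Apply vowel harmony: refvotsnownuershtso → refvotsnownuarshtso.
Nasal assimilation: no change.
So the correct form is refvotsnownuarshtso, option (C).
(B) refvotsnownuboshtso is wrong: it uses imperative instead of subjunctive for mood.
(A) refvotsnownutsoshar is wrong: it has the affixes in the wrong order.

C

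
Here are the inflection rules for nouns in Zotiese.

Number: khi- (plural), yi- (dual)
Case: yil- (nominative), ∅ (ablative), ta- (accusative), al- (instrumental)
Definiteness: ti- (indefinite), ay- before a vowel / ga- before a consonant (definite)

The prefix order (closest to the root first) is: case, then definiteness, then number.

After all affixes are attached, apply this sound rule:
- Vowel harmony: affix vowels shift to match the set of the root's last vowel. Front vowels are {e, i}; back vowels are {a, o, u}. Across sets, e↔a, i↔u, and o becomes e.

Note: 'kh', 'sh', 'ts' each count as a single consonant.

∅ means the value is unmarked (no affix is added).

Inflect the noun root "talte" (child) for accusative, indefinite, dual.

Attach case accusative ta- → tatalte.
Attach definiteness indefinite ti- → titatalte.
Attach number dual yi- → yititatalte.
Apply vowel harmony: yititatalte → yititetalte.

yititetalte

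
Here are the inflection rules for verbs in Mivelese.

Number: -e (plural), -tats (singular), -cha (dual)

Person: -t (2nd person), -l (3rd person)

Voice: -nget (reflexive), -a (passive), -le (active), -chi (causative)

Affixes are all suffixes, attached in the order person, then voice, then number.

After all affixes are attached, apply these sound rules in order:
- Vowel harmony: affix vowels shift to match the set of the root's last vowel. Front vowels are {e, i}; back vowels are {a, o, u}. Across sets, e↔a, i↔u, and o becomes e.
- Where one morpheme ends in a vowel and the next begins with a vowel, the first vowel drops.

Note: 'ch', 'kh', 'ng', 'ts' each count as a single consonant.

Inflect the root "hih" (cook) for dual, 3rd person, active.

hihlleche

Attach person 3rd person -l → hihl.
Attach voice active -le → hihlle.
Attach number dual -cha → hihllecha.
Apply vowel harmony: hihllecha → hihlleche.
Vowel deletion: no change.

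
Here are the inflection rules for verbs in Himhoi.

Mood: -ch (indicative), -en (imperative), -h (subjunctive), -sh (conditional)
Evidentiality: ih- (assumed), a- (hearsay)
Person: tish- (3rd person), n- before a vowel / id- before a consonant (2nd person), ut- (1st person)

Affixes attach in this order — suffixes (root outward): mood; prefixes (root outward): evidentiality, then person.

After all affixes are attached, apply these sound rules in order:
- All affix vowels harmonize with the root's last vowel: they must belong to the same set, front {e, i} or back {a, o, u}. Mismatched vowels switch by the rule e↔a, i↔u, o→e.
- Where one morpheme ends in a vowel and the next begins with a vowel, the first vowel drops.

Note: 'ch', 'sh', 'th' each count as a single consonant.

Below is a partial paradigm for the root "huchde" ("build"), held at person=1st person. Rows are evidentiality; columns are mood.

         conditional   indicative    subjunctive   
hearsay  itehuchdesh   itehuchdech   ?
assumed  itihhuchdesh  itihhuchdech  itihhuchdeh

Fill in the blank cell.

Attach mood subjunctive -h → huchdeh.
Attach evidentiality hearsay a- → ahuchdeh.
Attach person 1st person ut- → utahuchdeh.
Apply vowel harmony: utahuchdeh → itehuchdeh.
Vowel deletion: no change.

itehuchdeh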